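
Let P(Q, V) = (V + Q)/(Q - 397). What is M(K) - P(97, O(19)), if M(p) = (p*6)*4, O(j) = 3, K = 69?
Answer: 4969/3 ≈ 1656.3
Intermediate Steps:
M(p) = 24*p (M(p) = (6*p)*4 = 24*p)
P(Q, V) = (Q + V)/(-397 + Q)
M(K) - P(97, O(19)) = 24*69 - (97 + 3)/(-397 + 97) = 1656 - 100/(-300) = 1656 - (-1)*100/300 = 1656 - 1*(-⅓) = 1656 + ⅓ = 4969/3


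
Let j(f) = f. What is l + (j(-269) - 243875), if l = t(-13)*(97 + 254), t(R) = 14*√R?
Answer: -244144 + 4914*I*√13 ≈ -2.4414e+5 + 17718.0*I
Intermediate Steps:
l = 4914*I*√13 (l = (14*√(-13))*(97 + 254) = (14*(I*√13))*351 = (14*I*√13)*351 = 4914*I*√13 ≈ 17718.0*I)
l + (j(-269) - 243875) = 4914*I*√13 + (-269 - 243875) = 4914*I*√13 - 244144 = -244144 + 4914*I*√13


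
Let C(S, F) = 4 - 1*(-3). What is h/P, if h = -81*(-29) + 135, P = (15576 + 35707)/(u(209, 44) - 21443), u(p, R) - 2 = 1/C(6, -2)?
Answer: -372813624/358981 ≈ -1038.5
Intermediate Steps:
C(S, F) = 7 (C(S, F) = 4 + 3 = 7)
u(p, R) = 15/7 (u(p, R) = 2 + 1/7 = 15/7)
P = -358981/150086 (P = (15576 + 35707)/(15/7 - 21443) = 51283/(-150086/7) = 51283*(-7/150086) = -358981/150086 ≈ -2.3918)
h = 2484 (h = 2349 + 135 = 2484)
h/P = 2484/(-358981/150086) = 2484*(-150086/358981) = -372813624/358981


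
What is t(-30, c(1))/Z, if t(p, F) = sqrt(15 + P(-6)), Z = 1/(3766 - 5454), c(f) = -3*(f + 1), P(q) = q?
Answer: -5064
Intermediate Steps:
c(f) = -3 - 3*f (c(f) = -3*(1 + f) = -3 - 3*f)
Z = -1/1688 (Z = 1/(-1688) = -1/1688 ≈ -0.00059242)
t(p, F) = 3 (t(p, F) = sqrt(15 - 6) = sqrt(9) = 3)
t(-30, c(1))/Z = 3/(-1/1688) = 3*(-1688) = -5064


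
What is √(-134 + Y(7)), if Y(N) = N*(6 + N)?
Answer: I*√43 ≈ 6.5574*I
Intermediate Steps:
√(-134 + Y(7)) = √(-134 + 7*(6 + 7)) = √(-134 + 7*13) = √(-134 + 91) = √(-43) = I*√43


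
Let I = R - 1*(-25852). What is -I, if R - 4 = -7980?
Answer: -17876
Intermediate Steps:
R = -7976 (R = 4 - 7980 = -7976)
I = 17876 (I = -7976 - 1*(-25852) = -7976 + 25852 = 17876)
-I = -1*17876 = -17876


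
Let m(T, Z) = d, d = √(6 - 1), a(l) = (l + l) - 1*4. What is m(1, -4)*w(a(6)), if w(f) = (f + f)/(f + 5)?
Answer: 16*√5/13 ≈ 2.7521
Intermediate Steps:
a(l) = -4 + 2*l (a(l) = 2*l - 4 = -4 + 2*l)
d = √5 ≈ 2.2361
m(T, Z) = √5
w(f) = 2*f/(5 + f) (w(f) = (2*f)/(5 + f) = 2*f/(5 + f))
m(1, -4)*w(a(6)) = √5*(2*(-4 + 2*6)/(5 + (-4 + 2*6))) = √5*(2*(-4 + 12)/(5 + (-4 + 12))) = √5*(2*8/(5 + 8)) = √5*(2*8/13) = √5*(2*8*(1/13)) = √5*(16/13) = 16*√5/13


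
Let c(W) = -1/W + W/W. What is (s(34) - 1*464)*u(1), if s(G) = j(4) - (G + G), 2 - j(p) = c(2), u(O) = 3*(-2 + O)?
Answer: 3183/2 ≈ 1591.5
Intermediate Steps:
u(O) = -6 + 3*O
c(W) = 1 - 1/W (c(W) = -1/W + 1 = 1 - 1/W)
j(p) = 3/2 (j(p) = 2 - (-1 + 2)/2 = 2 - 1/2 = 3/2)
s(G) = 3/2 - 2*G (s(G) = 3/2 - (G + G) = 3/2 - 2*G)
(s(34) - 1*464)*u(1) = ((3/2 - 2*34) - 1*464)*(-6 + 3*1) = ((3/2 - 68) - 464)*(-6 + 3) = (-133/2 - 464)*(-3) = -1061/2*(-3) = 3183/2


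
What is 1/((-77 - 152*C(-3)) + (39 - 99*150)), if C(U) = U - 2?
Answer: -1/14128 ≈ -7.0781e-5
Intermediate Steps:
C(U) = -2 + U
1/((-77 - 152*C(-3)) + (39 - 99*150)) = 1/((-77 - 152*(-2 - 3)) + (39 - 99*150)) = 1/((-77 - 152*(-5)) + (39 - 14850)) = 1/((-77 + 760) - 14811) = 1/(683 - 14811) = 1/(-14128) = -1/14128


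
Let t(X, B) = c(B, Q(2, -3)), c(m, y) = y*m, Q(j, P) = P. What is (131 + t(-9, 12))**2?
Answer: 9025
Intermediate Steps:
c(m, y) = m*y
t(X, B) = -3*B (t(X, B) = B*(-3) = -3*B)
(131 + t(-9, 12))**2 = (131 - 3*12)**2 = (131 - 36)**2 = 95**2 = 9025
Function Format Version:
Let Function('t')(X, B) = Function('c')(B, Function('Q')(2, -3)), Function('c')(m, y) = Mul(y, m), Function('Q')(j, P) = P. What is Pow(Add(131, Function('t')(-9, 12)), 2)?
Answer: 9025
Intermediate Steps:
Function('c')(m, y) = Mul(m, y)
Function('t')(X, B) = Mul(-3, B) (Function('t')(X, B) = Mul(B, -3) = Mul(-3, B))
Pow(Add(131, Function('t')(-9, 12)), 2) = Pow(Add(131, Mul(-3, 12)), 2) = Pow(Add(131, -36), 2) = Pow(95, 2) = 9025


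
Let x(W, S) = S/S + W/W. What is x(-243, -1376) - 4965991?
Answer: -4965989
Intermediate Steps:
x(W, S) = 2 (x(W, S) = 1 + 1 = 2)
x(-243, -1376) - 4965991 = 2 - 4965991 = -4965989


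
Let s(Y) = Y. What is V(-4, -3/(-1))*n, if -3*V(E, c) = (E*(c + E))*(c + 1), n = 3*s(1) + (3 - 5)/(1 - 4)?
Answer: -176/9 ≈ -19.556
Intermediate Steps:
n = 11/3 (n = 3*1 + (3 - 5)/(1 - 4) = 3 - 2/(-3) = 3 - 2*(-1/3) = 3 + 2/3 = 11/3 ≈ 3.6667)
V(E, c) = -E*(1 + c)*(E + c)/3 (V(E, c) = -E*(c + E)*(c + 1)/3 = -E*(E + c)*(1 + c)/3 = -E*(1 + c)*(E + c)/3)
V(-4, -3/(-1))*n = -1/3*(-4)*(-4 - 3/(-1) + (-3/(-1))**2 - (-12)/(-1))*(11/3) = -1/3*(-4)*(-4 - 3*(-1) + (-3*(-1))**2 - (-12)*(-1))*(11/3) = -1/3*(-4)*(-4 + 3 + 3**2 - 4*3)*(11/3) = -1/3*(-4)*(-4 + 3 + 9 - 12)*(11/3) = -1/3*(-4)*(-4)*(11/3) = -16/3*11/3 = -176/9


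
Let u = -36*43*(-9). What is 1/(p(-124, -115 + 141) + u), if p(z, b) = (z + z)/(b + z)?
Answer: 49/682792 ≈ 7.1764e-5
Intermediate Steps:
p(z, b) = 2*z/(b + z) (p(z, b) = (2*z)/(b + z) = 2*z/(b + z))
u = 13932 (u = -1548*(-9) = 13932)
1/(p(-124, -115 + 141) + u) = 1/(2*(-124)/((-115 + 141) - 124) + 13932) = 1/(2*(-124)/(26 - 124) + 13932) = 1/(2*(-124)/(-98) + 13932) = 1/(2*(-124)*(-1/98) + 13932) = 1/(124/49 + 13932) = 1/(682792/49) = 49/682792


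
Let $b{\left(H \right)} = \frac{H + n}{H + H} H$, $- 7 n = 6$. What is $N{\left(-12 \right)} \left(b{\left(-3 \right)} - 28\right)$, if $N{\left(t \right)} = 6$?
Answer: $- \frac{1257}{7} \approx -179.57$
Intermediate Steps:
$n = - \frac{6}{7}$ ($n = \left(- \frac{1}{7}\right) 6 = - \frac{6}{7} \approx -0.85714$)
$b{\left(H \right)} = - \frac{3}{7} + \frac{H}{2}$ ($b{\left(H \right)} = \frac{H - \frac{6}{7}}{H + H} H = \frac{- \frac{6}{7} + H}{2 H} H = - \frac{3}{7} + \frac{H}{2}$)
$N{\left(-12 \right)} \left(b{\left(-3 \right)} - 28\right) = 6 \left(\left(- \frac{3}{7} + \frac{1}{2} \left(-3\right)\right) - 28\right) = 6 \left(\left(- \frac{3}{7} - \frac{3}{2}\right) - 28\right) = 6 \left(- \frac{27}{14} - 28\right) = 6 \left(- \frac{419}{14}\right) = - \frac{1257}{7}$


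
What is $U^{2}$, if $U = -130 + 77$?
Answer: $2809$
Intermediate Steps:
$U = -53$
$U^{2} = \left(-53\right)^{2} = 2809$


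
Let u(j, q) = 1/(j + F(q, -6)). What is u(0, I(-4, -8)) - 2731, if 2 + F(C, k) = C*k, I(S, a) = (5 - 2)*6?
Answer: -300411/110 ≈ -2731.0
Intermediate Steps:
I(S, a) = 18 (I(S, a) = 3*6 = 18)
F(C, k) = -2 + C*k
u(j, q) = 1/(-2 + j - 6*q) (u(j, q) = 1/(j + (-2 + q*(-6))) = 1/(j + (-2 - 6*q)) = 1/(-2 + j - 6*q))
u(0, I(-4, -8)) - 2731 = 1/(-2 + 0 - 6*18) - 2731 = 1/(-2 + 0 - 108) - 2731 = 1/(-110) - 2731 = -1/110 - 2731 = -300411/110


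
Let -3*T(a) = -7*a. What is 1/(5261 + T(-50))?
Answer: 3/15433 ≈ 0.00019439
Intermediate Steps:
T(a) = 7*a/3 (T(a) = -(-7)*a/3 = 7*a/3)
1/(5261 + T(-50)) = 1/(5261 + (7/3)*(-50)) = 1/(5261 - 350/3) = 1/(15433/3) = 3/15433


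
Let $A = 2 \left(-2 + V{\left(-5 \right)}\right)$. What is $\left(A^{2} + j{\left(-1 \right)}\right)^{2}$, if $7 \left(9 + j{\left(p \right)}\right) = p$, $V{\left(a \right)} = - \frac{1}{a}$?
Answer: $\frac{446224}{30625} \approx 14.571$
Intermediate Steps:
$A = - \frac{18}{5}$ ($A = 2 \left(-2 - \frac{1}{-5}\right) = 2 \left(-2 - - \frac{1}{5}\right) = 2 \left(-2 + \frac{1}{5}\right) = 2 \left(- \frac{9}{5}\right) = - \frac{18}{5} \approx -3.6$)
$j{\left(p \right)} = -9 + \frac{p}{7}$
$\left(A^{2} + j{\left(-1 \right)}\right)^{2} = \left(\left(- \frac{18}{5}\right)^{2} + \left(-9 + \frac{1}{7} \left(-1\right)\right)\right)^{2} = \left(\frac{324}{25} - \frac{64}{7}\right)^{2} = \left(\frac{668}{175}\right)^{2} = \frac{446224}{30625}$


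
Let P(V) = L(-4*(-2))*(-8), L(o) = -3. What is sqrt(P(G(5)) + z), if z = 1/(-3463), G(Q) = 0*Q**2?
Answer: sqrt(287813393)/3463 ≈ 4.8989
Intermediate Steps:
G(Q) = 0
z = -1/3463 ≈ -0.00028877
P(V) = 24 (P(V) = -3*(-8) = 24)
sqrt(P(G(5)) + z) = sqrt(24 - 1/3463) = sqrt(83111/3463) = sqrt(287813393)/3463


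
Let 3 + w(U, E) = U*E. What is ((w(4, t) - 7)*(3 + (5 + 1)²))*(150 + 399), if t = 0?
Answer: -214110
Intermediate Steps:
w(U, E) = -3 + E*U (w(U, E) = -3 + U*E = -3 + E*U)
((w(4, t) - 7)*(3 + (5 + 1)²))*(150 + 399) = (((-3 + 0*4) - 7)*(3 + (5 + 1)²))*(150 + 399) = (((-3 + 0) - 7)*(3 + 6²))*549 = ((-3 - 7)*(3 + 36))*549 = -10*39*549 = -390*549 = -214110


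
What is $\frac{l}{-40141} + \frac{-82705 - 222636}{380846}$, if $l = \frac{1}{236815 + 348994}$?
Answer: $- \frac{7180081117468375}{8955578101592374} \approx -0.80174$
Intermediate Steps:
$l = \frac{1}{585809} \approx 1.707 \cdot 10^{-6}$
$\frac{l}{-40141} + \frac{-82705 - 222636}{380846} = \frac{1}{585809 \left(-40141\right)} + \frac{-82705 - 222636}{380846} = \frac{1}{585809} \left(- \frac{1}{40141}\right) - \frac{305341}{380846} = - \frac{1}{23514959069} - \frac{305341}{380846} = - \frac{7180081117468375}{8955578101592374}$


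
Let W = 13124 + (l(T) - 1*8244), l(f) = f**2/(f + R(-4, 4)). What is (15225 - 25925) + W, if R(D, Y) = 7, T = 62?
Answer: -397736/69 ≈ -5764.3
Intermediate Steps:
l(f) = f**2/(7 + f) (l(f) = f**2/(f + 7) = f**2/(7 + f))
W = 340564/69 (W = 13124 + (62**2/(7 + 62) - 1*8244) = 13124 + (3844/69 - 8244) = 13124 - 564992/69 = 340564/69 ≈ 4935.7)
(15225 - 25925) + W = (15225 - 25925) + 340564/69 = -10700 + 340564/69 = -397736/69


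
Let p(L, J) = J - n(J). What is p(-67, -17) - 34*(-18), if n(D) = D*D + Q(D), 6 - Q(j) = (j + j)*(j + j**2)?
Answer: -8948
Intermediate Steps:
Q(j) = 6 - 2*j*(j + j**2) (Q(j) = 6 - (j + j)*(j + j**2) = 6 - 2*j*(j + j**2))
n(D) = 6 - D**2 - 2*D**3 (n(D) = D*D + (6 - 2*D**2 - 2*D**3) = D**2 + (6 - 2*D**2 - 2*D**3) = 6 - D**2 - 2*D**3)
p(L, J) = -6 + J + J**2 + 2*J**3 (p(L, J) = J - (6 - J**2 - 2*J**3) = J + (-6 + J**2 + 2*J**3) = -6 + J + J**2 + 2*J**3)
p(-67, -17) - 34*(-18) = (-6 - 17 + (-17)**2 + 2*(-17)**3) - 34*(-18) = (-6 - 17 + 289 + 2*(-4913)) + 612 = (-6 - 17 + 289 - 9826) + 612 = -9560 + 612 = -8948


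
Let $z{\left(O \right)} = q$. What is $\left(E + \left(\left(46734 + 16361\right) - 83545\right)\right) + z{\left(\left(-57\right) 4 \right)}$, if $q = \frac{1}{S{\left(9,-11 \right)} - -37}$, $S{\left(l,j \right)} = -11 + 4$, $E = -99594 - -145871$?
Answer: $\frac{774811}{30} \approx 25827.0$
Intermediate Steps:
$E = 46277$ ($E = -99594 + 145871 = 46277$)
$S{\left(l,j \right)} = -7$
$q = \frac{1}{30}$ ($q = \frac{1}{-7 - -37} = \frac{1}{-7 + 37} = \frac{1}{30} \approx 0.033333$)
$z{\left(O \right)} = \frac{1}{30}$
$\left(E + \left(\left(46734 + 16361\right) - 83545\right)\right) + z{\left(\left(-57\right) 4 \right)} = \left(46277 + \left(\left(46734 + 16361\right) - 83545\right)\right) + \frac{1}{30} = \left(46277 + \left(63095 - 83545\right)\right) + \frac{1}{30} = \left(46277 - 20450\right) + \frac{1}{30} = 25827 + \frac{1}{30} = \frac{774811}{30}$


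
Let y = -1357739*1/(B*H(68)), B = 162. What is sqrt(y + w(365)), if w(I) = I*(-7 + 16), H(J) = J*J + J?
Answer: sqrt(20258269314)/2484 ≈ 57.299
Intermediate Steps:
H(J) = J + J**2 (H(J) = J**2 + J = J + J**2)
w(I) = 9*I (w(I) = I*9 = 9*I)
y = -79867/44712 (y = -1357739*1/(11016*(1 + 68)) = -1357739/((68*69)*162) = -1357739/(4692*162) = -1357739/760104 = -1357739*1/760104 = -79867/44712 ≈ -1.7863)
sqrt(y + w(365)) = sqrt(-79867/44712 + 9*365) = sqrt(-79867/44712 + 3285) = sqrt(146799053/44712) = sqrt(20258269314)/2484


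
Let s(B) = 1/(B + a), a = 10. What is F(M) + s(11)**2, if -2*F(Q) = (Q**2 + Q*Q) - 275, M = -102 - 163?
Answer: -61817173/882 ≈ -70088.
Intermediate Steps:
M = -265
s(B) = 1/(10 + B) (s(B) = 1/(B + 10) = 1/(10 + B))
F(Q) = 275/2 - Q**2 (F(Q) = -((Q**2 + Q*Q) - 275)/2 = -((Q**2 + Q**2) - 275)/2 = -(2*Q**2 - 275)/2 = -(-275 + 2*Q**2)/2 = 275/2 - Q**2)
F(M) + s(11)**2 = (275/2 - 1*(-265)**2) + (1/(10 + 11))**2 = (275/2 - 1*70225) + (1/21)**2 = (275/2 - 70225) + (1/21)**2 = -140175/2 + 1/441 = -61817173/882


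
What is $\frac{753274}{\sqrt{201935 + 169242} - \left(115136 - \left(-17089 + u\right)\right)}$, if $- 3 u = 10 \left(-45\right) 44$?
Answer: $- \frac{47315023125}{7890634724} - \frac{376637 \sqrt{371177}}{7890634724} \approx -6.0254$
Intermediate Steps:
$u = 6600$ ($u = - \frac{10 \left(-45\right) 44}{3} = - \frac{\left(-450\right) 44}{3} = \left(- \frac{1}{3}\right) \left(-19800\right) = 6600$)
$\frac{753274}{\sqrt{201935 + 169242} - \left(115136 - \left(-17089 + u\right)\right)} = \frac{753274}{\sqrt{201935 + 169242} - \left(115136 + \left(17089 - 6600\right)\right)} = \frac{753274}{\sqrt{371177} - \left(115136 + \left(17089 - 6600\right)\right)} = \frac{753274}{\sqrt{371177} - \left(115136 + 10489\right)} = \frac{753274}{\sqrt{371177} - 125625} = \frac{753274}{-125625 + \sqrt{371177}}$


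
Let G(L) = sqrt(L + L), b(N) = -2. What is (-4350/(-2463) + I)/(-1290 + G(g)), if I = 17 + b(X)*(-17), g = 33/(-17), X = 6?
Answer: -158338255/3870982981 - 43321*I*sqrt(1122)/23225897886 ≈ -0.040904 - 6.2477e-5*I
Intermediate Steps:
g = -33/17 (g = 33*(-1/17) = -33/17 ≈ -1.9412)
I = 51 (I = 17 - 2*(-17) = 17 + 34 = 51)
G(L) = sqrt(2)*sqrt(L) (G(L) = sqrt(2*L) = sqrt(2)*sqrt(L))
(-4350/(-2463) + I)/(-1290 + G(g)) = (-4350/(-2463) + 51)/(-1290 + sqrt(2)*sqrt(-33/17)) = (-4350*(-1/2463) + 51)/(-1290 + sqrt(2)*(I*sqrt(561)/17)) = (1450/821 + 51)/(-1290 + I*sqrt(1122)/17) = 43321/(821*(-1290 + I*sqrt(1122)/17))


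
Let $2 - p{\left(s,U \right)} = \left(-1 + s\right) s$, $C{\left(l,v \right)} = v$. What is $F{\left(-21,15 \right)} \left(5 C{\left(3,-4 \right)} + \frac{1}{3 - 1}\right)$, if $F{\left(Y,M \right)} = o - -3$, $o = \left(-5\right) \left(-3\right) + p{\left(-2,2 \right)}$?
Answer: $-273$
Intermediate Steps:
$p{\left(s,U \right)} = 2 - s \left(-1 + s\right)$ ($p{\left(s,U \right)} = 2 - \left(-1 + s\right) s = 2 - s \left(-1 + s\right)$)
$o = 11$ ($o = \left(-5\right) \left(-3\right) - 4 = 15 - 4 = 11$)
$F{\left(Y,M \right)} = 14$ ($F{\left(Y,M \right)} = 11 - -3 = 11 + 3 = 14$)
$F{\left(-21,15 \right)} \left(5 C{\left(3,-4 \right)} + \frac{1}{3 - 1}\right) = 14 \left(5 \left(-4\right) + \frac{1}{3 - 1}\right) = 14 \left(-20 + \frac{1}{2}\right) = 14 \left(- \frac{39}{2}\right) = -273$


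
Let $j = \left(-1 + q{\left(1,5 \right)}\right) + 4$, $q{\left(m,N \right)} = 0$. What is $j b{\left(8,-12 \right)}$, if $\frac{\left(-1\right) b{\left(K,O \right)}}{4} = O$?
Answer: $144$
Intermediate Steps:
$b{\left(K,O \right)} = - 4 O$
$j = 3$ ($j = \left(-1 + 0\right) + 4 = -1 + 4 = 3$)
$j b{\left(8,-12 \right)} = 3 \left(\left(-4\right) \left(-12\right)\right) = 3 \cdot 48 = 144$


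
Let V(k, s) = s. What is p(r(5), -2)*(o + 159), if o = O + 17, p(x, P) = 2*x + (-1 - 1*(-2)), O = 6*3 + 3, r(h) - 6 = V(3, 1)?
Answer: 2955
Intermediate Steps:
r(h) = 7 (r(h) = 6 + 1 = 7)
O = 21 (O = 18 + 3 = 21)
p(x, P) = 1 + 2*x (p(x, P) = 2*x + (-1 + 2) = 2*x + 1 = 1 + 2*x)
o = 38 (o = 21 + 17 = 38)
p(r(5), -2)*(o + 159) = (1 + 2*7)*(38 + 159) = (1 + 14)*197 = 15*197 = 2955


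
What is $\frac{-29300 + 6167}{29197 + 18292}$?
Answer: $- \frac{23133}{47489} \approx -0.48712$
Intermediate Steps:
$\frac{-29300 + 6167}{29197 + 18292} = - \frac{23133}{47489}$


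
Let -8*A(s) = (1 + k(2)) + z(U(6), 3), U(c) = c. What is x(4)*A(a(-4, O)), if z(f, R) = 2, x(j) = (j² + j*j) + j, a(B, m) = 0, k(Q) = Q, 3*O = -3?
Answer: -45/2 ≈ -22.500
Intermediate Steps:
O = -1 (O = (⅓)*(-3) = -1)
x(j) = j + 2*j² (x(j) = (j² + j²) + j = 2*j² + j = j + 2*j²)
A(s) = -5/8 (A(s) = -((1 + 2) + 2)/8 = -(3 + 2)/8 = -⅛*5 = -5/8)
x(4)*A(a(-4, O)) = (4*(1 + 2*4))*(-5/8) = (4*(1 + 8))*(-5/8) = (4*9)*(-5/8) = 36*(-5/8) = -45/2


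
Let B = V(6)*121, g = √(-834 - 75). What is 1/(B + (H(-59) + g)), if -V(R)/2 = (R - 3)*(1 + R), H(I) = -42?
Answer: -1708/8752095 - I*√101/8752095 ≈ -0.00019515 - 1.1483e-6*I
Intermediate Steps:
g = 3*I*√101 (g = √(-909) = 3*I*√101 ≈ 30.15*I)
V(R) = -2*(1 + R)*(-3 + R) (V(R) = -2*(R - 3)*(1 + R) = -2*(-3 + R)*(1 + R) = -2*(1 + R)*(-3 + R))
B = -5082 (B = (6 - 2*6² + 4*6)*121 = (6 - 2*36 + 24)*121 = (6 - 72 + 24)*121 = -42*121 = -5082)
1/(B + (H(-59) + g)) = 1/(-5082 + (-42 + 3*I*√101)) = 1/(-5124 + 3*I*√101)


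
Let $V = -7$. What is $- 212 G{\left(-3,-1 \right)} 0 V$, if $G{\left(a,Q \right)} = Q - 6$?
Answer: $0$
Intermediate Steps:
$G{\left(a,Q \right)} = -6 + Q$ ($G{\left(a,Q \right)} = Q - 6 = -6 + Q$)
$- 212 G{\left(-3,-1 \right)} 0 V = - 212 \left(-6 - 1\right) 0 \left(-7\right) = - 212 \left(-7\right) 0 \left(-7\right) = - 212 \cdot 0 \left(-7\right) = \left(-212\right) 0 = 0$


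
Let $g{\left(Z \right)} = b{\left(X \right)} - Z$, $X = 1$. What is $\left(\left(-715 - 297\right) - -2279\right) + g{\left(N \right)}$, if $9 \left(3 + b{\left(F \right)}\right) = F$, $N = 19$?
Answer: $\frac{11206}{9} \approx 1245.1$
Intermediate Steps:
$b{\left(F \right)} = -3 + \frac{F}{9}$
$g{\left(Z \right)} = - \frac{26}{9} - Z$ ($g{\left(Z \right)} = \left(-3 + \frac{1}{9} \cdot 1\right) - Z = \left(-3 + \frac{1}{9}\right) - Z = - \frac{26}{9} - Z$)
$\left(\left(-715 - 297\right) - -2279\right) + g{\left(N \right)} = \left(\left(-715 - 297\right) - -2279\right) - \frac{197}{9} = \left(-1012 + 2279\right) - \frac{197}{9} = 1267 - \frac{197}{9} = \frac{11206}{9}$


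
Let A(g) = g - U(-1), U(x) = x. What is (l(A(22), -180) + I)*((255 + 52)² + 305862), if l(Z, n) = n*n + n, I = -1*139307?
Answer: -42846686657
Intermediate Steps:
I = -139307
A(g) = 1 + g (A(g) = g - 1*(-1) = g + 1 = 1 + g)
l(Z, n) = n + n² (l(Z, n) = n² + n = n + n²)
(l(A(22), -180) + I)*((255 + 52)² + 305862) = (-180*(1 - 180) - 139307)*((255 + 52)² + 305862) = (-180*(-179) - 139307)*(307² + 305862) = (32220 - 139307)*(94249 + 305862) = -107087*400111 = -42846686657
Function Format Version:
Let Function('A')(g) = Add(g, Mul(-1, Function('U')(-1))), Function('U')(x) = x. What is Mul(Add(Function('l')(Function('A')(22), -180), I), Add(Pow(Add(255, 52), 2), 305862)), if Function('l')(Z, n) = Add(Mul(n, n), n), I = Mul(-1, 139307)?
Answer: -42846686657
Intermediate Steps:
I = -139307
Function('A')(g) = Add(1, g) (Function('A')(g) = Add(g, Mul(-1, -1)) = Add(g, 1) = Add(1, g))
Function('l')(Z, n) = Add(n, Pow(n, 2)) (Function('l')(Z, n) = Add(Pow(n, 2), n) = Add(n, Pow(n, 2)))
Mul(Add(Function('l')(Function('A')(22), -180), I), Add(Pow(Add(255, 52), 2), 305862)) = Mul(Add(Mul(-180, Add(1, -180)), -139307), Add(Pow(Add(255, 52), 2), 305862)) = Mul(Add(Mul(-180, -179), -139307), Add(Pow(307, 2), 305862)) = Mul(Add(32220, -139307), Add(94249, 305862)) = Mul(-107087, 400111) = -42846686657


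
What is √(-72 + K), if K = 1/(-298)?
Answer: I*√6394186/298 ≈ 8.4855*I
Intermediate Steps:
K = -1/298 ≈ -0.0033557
√(-72 + K) = √(-72 - 1/298) = √(-21457/298) = I*√6394186/298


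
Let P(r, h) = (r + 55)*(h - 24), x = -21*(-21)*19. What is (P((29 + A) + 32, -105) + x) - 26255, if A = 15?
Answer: -34775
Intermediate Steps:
x = 8379 (x = 441*19 = 8379)
P(r, h) = (-24 + h)*(55 + r) (P(r, h) = (55 + r)*(-24 + h) = (-24 + h)*(55 + r))
(P((29 + A) + 32, -105) + x) - 26255 = ((-1320 - 24*((29 + 15) + 32) + 55*(-105) - 105*((29 + 15) + 32)) + 8379) - 26255 = ((-1320 - 24*(44 + 32) - 5775 - 105*(44 + 32)) + 8379) - 26255 = ((-1320 - 24*76 - 5775 - 105*76) + 8379) - 26255 = ((-1320 - 1824 - 5775 - 7980) + 8379) - 26255 = (-16899 + 8379) - 26255 = -8520 - 26255 = -34775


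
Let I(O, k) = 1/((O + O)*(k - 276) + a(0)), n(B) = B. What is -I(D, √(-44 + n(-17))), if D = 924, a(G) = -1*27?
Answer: 56675/28931647441 + 616*I*√61/86794942323 ≈ 1.9589e-6 + 5.5431e-8*I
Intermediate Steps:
a(G) = -27
I(O, k) = 1/(-27 + 2*O*(-276 + k)) (I(O, k) = 1/((O + O)*(k - 276) - 27) = 1/((2*O)*(-276 + k) - 27) = 1/(2*O*(-276 + k) - 27) = 1/(-27 + 2*O*(-276 + k)))
-I(D, √(-44 + n(-17))) = -1/(-27 - 552*924 + 2*924*√(-44 - 17)) = -1/(-27 - 510048 + 2*924*√(-61)) = -1/(-27 - 510048 + 2*924*(I*√61)) = -1/(-27 - 510048 + 1848*I*√61) = -1/(-510075 + 1848*I*√61)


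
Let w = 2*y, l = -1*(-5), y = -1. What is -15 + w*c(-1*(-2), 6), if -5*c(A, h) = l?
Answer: -13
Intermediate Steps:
l = 5
w = -2 (w = 2*(-1) = -2)
c(A, h) = -1 (c(A, h) = -1/5*5 = -1)
-15 + w*c(-1*(-2), 6) = -15 - 2*(-1) = -15 + 2 = -13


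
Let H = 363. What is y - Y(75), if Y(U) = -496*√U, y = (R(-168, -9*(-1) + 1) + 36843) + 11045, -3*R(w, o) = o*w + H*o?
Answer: 47238 + 2480*√3 ≈ 51534.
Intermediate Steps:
R(w, o) = -121*o - o*w/3 (R(w, o) = -(o*w + 363*o)/3 = -(363*o + o*w)/3 = -121*o - o*w/3)
y = 47238 (y = (-(-9*(-1) + 1)*(363 - 168)/3 + 36843) + 11045 = (-⅓*(9 + 1)*195 + 36843) + 11045 = (-⅓*10*195 + 36843) + 11045 = (-650 + 36843) + 11045 = 36193 + 11045 = 47238)
y - Y(75) = 47238 - (-496)*√75 = 47238 - (-496)*5*√3 = 47238 - (-2480)*√3 = 47238 + 2480*√3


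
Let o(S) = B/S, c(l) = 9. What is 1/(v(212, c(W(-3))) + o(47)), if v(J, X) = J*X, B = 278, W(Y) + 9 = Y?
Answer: 47/89954 ≈ 0.00052249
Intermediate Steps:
W(Y) = -9 + Y
o(S) = 278/S
1/(v(212, c(W(-3))) + o(47)) = 1/(212*9 + 278/47) = 1/(1908 + 278*(1/47)) = 1/(1908 + 278/47) = 1/(89954/47) = 47/89954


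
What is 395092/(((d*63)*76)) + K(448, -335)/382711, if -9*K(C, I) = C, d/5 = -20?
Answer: -5401067429/6544358100 ≈ -0.82530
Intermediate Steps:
d = -100 (d = 5*(-20) = -100)
K(C, I) = -C/9
395092/(((d*63)*76)) + K(448, -335)/382711 = 395092/((-100*63*76)) - ⅑*448/382711 = 395092/((-6300*76)) - 448/9*1/382711 = 395092/(-478800) - 64/492057 = 395092*(-1/478800) - 64/492057 = -98773/119700 - 64/492057 = -5401067429/6544358100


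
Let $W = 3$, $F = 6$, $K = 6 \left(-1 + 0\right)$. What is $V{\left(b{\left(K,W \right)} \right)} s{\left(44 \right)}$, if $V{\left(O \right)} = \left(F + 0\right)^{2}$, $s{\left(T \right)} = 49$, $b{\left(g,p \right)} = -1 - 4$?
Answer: $1764$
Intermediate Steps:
$K = -6$ ($K = 6 \left(-1\right) = -6$)
$b{\left(g,p \right)} = -5$ ($b{\left(g,p \right)} = -1 - 4 = -5$)
$V{\left(O \right)} = 36$ ($V{\left(O \right)} = \left(6 + 0\right)^{2} = 6^{2} = 36$)
$V{\left(b{\left(K,W \right)} \right)} s{\left(44 \right)} = 36 \cdot 49 = 1764$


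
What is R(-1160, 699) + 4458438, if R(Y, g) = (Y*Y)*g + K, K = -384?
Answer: 945032454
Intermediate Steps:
R(Y, g) = -384 + g*Y² (R(Y, g) = (Y*Y)*g - 384 = Y²*g - 384 = g*Y² - 384 = -384 + g*Y²)
R(-1160, 699) + 4458438 = (-384 + 699*(-1160)²) + 4458438 = (-384 + 699*1345600) + 4458438 = (-384 + 940574400) + 4458438 = 940574016 + 4458438 = 945032454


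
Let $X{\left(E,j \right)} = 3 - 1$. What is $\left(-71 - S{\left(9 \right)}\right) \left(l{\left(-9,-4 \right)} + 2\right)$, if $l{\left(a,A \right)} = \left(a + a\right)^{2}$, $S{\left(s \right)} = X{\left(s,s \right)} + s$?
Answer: $-26732$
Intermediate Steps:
$X{\left(E,j \right)} = 2$ ($X{\left(E,j \right)} = 3 - 1 = 2$)
$S{\left(s \right)} = 2 + s$
$l{\left(a,A \right)} = 4 a^{2}$ ($l{\left(a,A \right)} = \left(2 a\right)^{2} = 4 a^{2}$)
$\left(-71 - S{\left(9 \right)}\right) \left(l{\left(-9,-4 \right)} + 2\right) = \left(-71 - \left(2 + 9\right)\right) \left(4 \left(-9\right)^{2} + 2\right) = \left(-71 - 11\right) \left(4 \cdot 81 + 2\right) = \left(-71 - 11\right) \left(324 + 2\right) = \left(-82\right) 326 = -26732$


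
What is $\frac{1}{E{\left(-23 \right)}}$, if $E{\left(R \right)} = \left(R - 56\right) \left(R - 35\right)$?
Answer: $\frac{1}{4582} \approx 0.00021825$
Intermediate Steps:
$E{\left(R \right)} = \left(-56 + R\right) \left(-35 + R\right)$
$\frac{1}{E{\left(-23 \right)}} = \frac{1}{1960 + \left(-23\right)^{2} - -2093} = \frac{1}{1960 + 529 + 2093} = \frac{1}{4582}$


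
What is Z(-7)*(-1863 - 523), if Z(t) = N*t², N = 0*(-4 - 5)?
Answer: 0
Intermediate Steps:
N = 0 (N = 0*(-9) = 0)
Z(t) = 0 (Z(t) = 0*t² = 0)
Z(-7)*(-1863 - 523) = 0*(-1863 - 523) = 0*(-2386) = 0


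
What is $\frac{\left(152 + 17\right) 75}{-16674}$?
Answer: $- \frac{4225}{5558} \approx -0.76017$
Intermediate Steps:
$\frac{\left(152 + 17\right) 75}{-16674} = 169 \cdot 75 \left(- \frac{1}{16674}\right) = 12675 \left(- \frac{1}{16674}\right) = - \frac{4225}{5558}$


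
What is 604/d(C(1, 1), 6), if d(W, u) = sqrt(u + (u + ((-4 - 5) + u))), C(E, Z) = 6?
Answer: 604/3 ≈ 201.33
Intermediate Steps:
d(W, u) = sqrt(-9 + 3*u) (d(W, u) = sqrt(u + (u + (-9 + u))) = sqrt(u + (-9 + 2*u)) = sqrt(-9 + 3*u))
604/d(C(1, 1), 6) = 604/(sqrt(-9 + 3*6)) = 604/(sqrt(-9 + 18)) = 604/(sqrt(9)) = 604/3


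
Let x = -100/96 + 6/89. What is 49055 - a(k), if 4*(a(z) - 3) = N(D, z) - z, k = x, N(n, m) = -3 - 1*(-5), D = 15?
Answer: 419093935/8544 ≈ 49051.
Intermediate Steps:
N(n, m) = 2 (N(n, m) = -3 + 5 = 2)
x = -2081/2136 (x = -100*1/96 + 6*(1/89) = -25/24 + 6/89 = -2081/2136 ≈ -0.97425)
k = -2081/2136 ≈ -0.97425
a(z) = 7/2 - z/4 (a(z) = 3 + (2 - z)/4 = 3 + (1/2 - z/4) = 7/2 - z/4)
49055 - a(k) = 49055 - (7/2 - 1/4*(-2081/2136)) = 49055 - (7/2 + 2081/8544) = 49055 - 1*31985/8544 = 49055 - 31985/8544 = 419093935/8544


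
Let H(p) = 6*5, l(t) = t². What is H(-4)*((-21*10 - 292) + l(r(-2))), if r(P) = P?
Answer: -14940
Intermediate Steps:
H(p) = 30
H(-4)*((-21*10 - 292) + l(r(-2))) = 30*((-21*10 - 292) + (-2)²) = 30*((-210 - 292) + 4) = 30*(-502 + 4) = 30*(-498) = -14940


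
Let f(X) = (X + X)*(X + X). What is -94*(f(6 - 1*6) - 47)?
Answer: 4418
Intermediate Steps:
f(X) = 4*X² (f(X) = (2*X)*(2*X) = 4*X²)
-94*(f(6 - 1*6) - 47) = -94*(4*(6 - 1*6)² - 47) = -94*(4*(6 - 6)² - 47) = -94*(4*0² - 47) = -94*(4*0 - 47) = -94*(0 - 47) = -94*(-47) = 4418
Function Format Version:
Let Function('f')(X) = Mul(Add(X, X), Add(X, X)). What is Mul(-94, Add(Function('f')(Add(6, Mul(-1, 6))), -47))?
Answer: 4418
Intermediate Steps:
Function('f')(X) = Mul(4, Pow(X, 2)) (Function('f')(X) = Mul(Mul(2, X), Mul(2, X)) = Mul(4, Pow(X, 2)))
Mul(-94, Add(Function('f')(Add(6, Mul(-1, 6))), -47)) = Mul(-94, Add(Mul(4, Pow(Add(6, Mul(-1, 6)), 2)), -47)) = Mul(-94, Add(Mul(4, Pow(Add(6, -6), 2)), -47)) = Mul(-94, Add(Mul(4, Pow(0, 2)), -47)) = Mul(-94, Add(Mul(4, 0), -47)) = Mul(-94, Add(0, -47)) = Mul(-94, -47) = 4418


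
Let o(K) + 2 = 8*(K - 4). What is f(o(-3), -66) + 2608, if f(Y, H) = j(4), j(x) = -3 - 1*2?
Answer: 2603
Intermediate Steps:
j(x) = -5 (j(x) = -3 - 2 = -5)
o(K) = -34 + 8*K (o(K) = -2 + 8*(K - 4) = -2 + 8*(-4 + K) = -2 + (-32 + 8*K) = -34 + 8*K)
f(Y, H) = -5
f(o(-3), -66) + 2608 = -5 + 2608 = 2603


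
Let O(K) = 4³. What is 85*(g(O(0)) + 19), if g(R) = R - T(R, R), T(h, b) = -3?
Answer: 7310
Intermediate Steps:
O(K) = 64
g(R) = 3 + R (g(R) = R - 1*(-3) = R + 3 = 3 + R)
85*(g(O(0)) + 19) = 85*((3 + 64) + 19) = 85*(67 + 19) = 85*86 = 7310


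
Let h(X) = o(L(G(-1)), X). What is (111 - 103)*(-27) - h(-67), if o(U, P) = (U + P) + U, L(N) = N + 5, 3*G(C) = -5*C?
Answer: -487/3 ≈ -162.33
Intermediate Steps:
G(C) = -5*C/3 (G(C) = (-5*C)/3 = -5*C/3)
L(N) = 5 + N
o(U, P) = P + 2*U (o(U, P) = (P + U) + U = P + 2*U)
h(X) = 40/3 + X (h(X) = X + 2*(5 - 5/3*(-1)) = X + 2*(5 + 5/3) = X + 2*(20/3) = X + 40/3 = 40/3 + X)
(111 - 103)*(-27) - h(-67) = (111 - 103)*(-27) - (40/3 - 67) = 8*(-27) - 1*(-161/3) = -216 + 161/3 = -487/3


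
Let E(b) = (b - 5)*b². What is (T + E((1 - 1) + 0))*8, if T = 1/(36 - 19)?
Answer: 8/17 ≈ 0.47059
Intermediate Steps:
E(b) = b²*(-5 + b) (E(b) = (-5 + b)*b² = b²*(-5 + b))
T = 1/17 ≈ 0.058824
(T + E((1 - 1) + 0))*8 = (1/17 + ((1 - 1) + 0)²*(-5 + ((1 - 1) + 0)))*8 = (1/17 + (0 + 0)²*(-5 + (0 + 0)))*8 = (1/17 + 0²*(-5 + 0))*8 = (1/17 + 0*(-5))*8 = (1/17 + 0)*8 = (1/17)*8 = 8/17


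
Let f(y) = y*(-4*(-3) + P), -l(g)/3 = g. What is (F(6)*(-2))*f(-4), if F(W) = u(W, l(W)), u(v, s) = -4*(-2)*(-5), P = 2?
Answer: -4480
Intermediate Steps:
l(g) = -3*g
f(y) = 14*y (f(y) = y*(-4*(-3) + 2) = y*(12 + 2) = y*14 = 14*y)
u(v, s) = -40 (u(v, s) = 8*(-5) = -40)
F(W) = -40
(F(6)*(-2))*f(-4) = (-40*(-2))*(14*(-4)) = 80*(-56) = -4480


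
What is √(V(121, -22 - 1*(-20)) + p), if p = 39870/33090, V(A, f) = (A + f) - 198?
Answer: 4*I*√5915389/1103 ≈ 8.8202*I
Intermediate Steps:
V(A, f) = -198 + A + f
p = 1329/1103 (p = 39870*(1/33090) = 1329/1103 ≈ 1.2049)
√(V(121, -22 - 1*(-20)) + p) = √((-198 + 121 + (-22 - 1*(-20))) + 1329/1103) = √((-198 + 121 + (-22 + 20)) + 1329/1103) = √((-198 + 121 - 2) + 1329/1103) = √(-79 + 1329/1103) = √(-85808/1103) = 4*I*√5915389/1103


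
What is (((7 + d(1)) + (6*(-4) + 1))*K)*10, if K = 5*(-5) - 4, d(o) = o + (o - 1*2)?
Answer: 4640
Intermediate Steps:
d(o) = -2 + 2*o (d(o) = o + (o - 2) = o + (-2 + o) = -2 + 2*o)
K = -29 (K = -25 - 4 = -29)
(((7 + d(1)) + (6*(-4) + 1))*K)*10 = (((7 + (-2 + 2*1)) + (6*(-4) + 1))*(-29))*10 = (((7 + (-2 + 2)) + (-24 + 1))*(-29))*10 = (((7 + 0) - 23)*(-29))*10 = ((7 - 23)*(-29))*10 = -16*(-29)*10 = 464*10 = 4640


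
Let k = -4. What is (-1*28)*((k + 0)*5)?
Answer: 560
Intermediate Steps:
(-1*28)*((k + 0)*5) = (-1*28)*((-4 + 0)*5) = -(-112)*5 = -28*(-20) = 560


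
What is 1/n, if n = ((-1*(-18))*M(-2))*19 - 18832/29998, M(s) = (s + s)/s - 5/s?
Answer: 14999/23074045 ≈ 0.00065004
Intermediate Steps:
M(s) = 2 - 5/s (M(s) = (2*s)/s - 5/s = 2 - 5/s)
n = 23074045/14999 (n = ((-1*(-18))*(2 - 5/(-2)))*19 - 18832/29998 = (18*(2 - 5*(-1/2)))*19 - 18832/29998 = (18*(2 + 5/2))*19 - 1*9416/14999 = (18*(9/2))*19 - 9416/14999 = 81*19 - 9416/14999 = 1539 - 9416/14999 = 23074045/14999 ≈ 1538.4)
1/n = 1/(23074045/14999) = 14999/23074045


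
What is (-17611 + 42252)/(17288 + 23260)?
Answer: 24641/40548 ≈ 0.60770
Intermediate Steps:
(-17611 + 42252)/(17288 + 23260) = 24641/40548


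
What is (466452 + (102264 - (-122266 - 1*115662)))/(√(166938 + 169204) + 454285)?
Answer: 366446269540/206374525083 - 806644*√336142/206374525083 ≈ 1.7734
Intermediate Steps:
(466452 + (102264 - (-122266 - 1*115662)))/(√(166938 + 169204) + 454285) = (466452 + (102264 - (-122266 - 115662)))/(√336142 + 454285) = (466452 + (102264 - 1*(-237928)))/(454285 + √336142) = (466452 + (102264 + 237928))/(454285 + √336142) = (466452 + 340192)/(454285 + √336142) = 806644/(454285 + √336142)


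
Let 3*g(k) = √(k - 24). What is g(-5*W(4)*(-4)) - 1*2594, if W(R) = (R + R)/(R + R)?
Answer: -2594 + 2*I/3 ≈ -2594.0 + 0.66667*I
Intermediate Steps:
W(R) = 1 (W(R) = (2*R)/((2*R)) = (2*R)*(1/(2*R)) = 1)
g(k) = √(-24 + k)/3 (g(k) = √(k - 24)/3 = √(-24 + k)/3)
g(-5*W(4)*(-4)) - 1*2594 = √(-24 - 5*1*(-4))/3 - 1*2594 = √(-24 - 5*(-4))/3 - 2594 = √(-24 + 20)/3 - 2594 = √(-4)/3 - 2594 = (2*I)/3 - 2594 = 2*I/3 - 2594 = -2594 + 2*I/3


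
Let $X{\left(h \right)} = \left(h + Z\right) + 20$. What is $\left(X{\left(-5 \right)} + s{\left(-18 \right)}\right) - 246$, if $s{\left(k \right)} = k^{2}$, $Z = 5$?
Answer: $98$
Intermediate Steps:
$X{\left(h \right)} = 25 + h$ ($X{\left(h \right)} = \left(h + 5\right) + 20 = \left(5 + h\right) + 20 = 25 + h$)
$\left(X{\left(-5 \right)} + s{\left(-18 \right)}\right) - 246 = \left(\left(25 - 5\right) + \left(-18\right)^{2}\right) - 246 = \left(20 + 324\right) - 246 = 344 - 246 = 98$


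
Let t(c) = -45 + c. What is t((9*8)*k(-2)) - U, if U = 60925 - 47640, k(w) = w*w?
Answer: -13042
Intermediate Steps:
k(w) = w**2
U = 13285
t((9*8)*k(-2)) - U = (-45 + (9*8)*(-2)**2) - 1*13285 = (-45 + 72*4) - 13285 = (-45 + 288) - 13285 = 243 - 13285 = -13042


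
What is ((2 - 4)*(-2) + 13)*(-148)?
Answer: -2516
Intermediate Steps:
((2 - 4)*(-2) + 13)*(-148) = (-2*(-2) + 13)*(-148) = (4 + 13)*(-148) = 17*(-148) = -2516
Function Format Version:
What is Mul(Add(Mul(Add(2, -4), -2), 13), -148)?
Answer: -2516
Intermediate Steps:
Mul(Add(Mul(Add(2, -4), -2), 13), -148) = Mul(Add(Mul(-2, -2), 13), -148) = Mul(Add(4, 13), -148) = Mul(17, -148) = -2516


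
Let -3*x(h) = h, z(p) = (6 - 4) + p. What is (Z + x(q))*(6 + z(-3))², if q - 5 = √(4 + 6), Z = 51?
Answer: 3700/3 - 25*√10/3 ≈ 1207.0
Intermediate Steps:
z(p) = 2 + p
q = 5 + √10 (q = 5 + √(4 + 6) = 5 + √10 ≈ 8.1623)
x(h) = -h/3
(Z + x(q))*(6 + z(-3))² = (51 - (5 + √10)/3)*(6 + (2 - 3))² = (51 + (-5/3 - √10/3))*(6 - 1)² = (148/3 - √10/3)*5² = (148/3 - √10/3)*25 = 3700/3 - 25*√10/3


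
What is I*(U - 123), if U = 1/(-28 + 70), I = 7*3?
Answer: -5165/2 ≈ -2582.5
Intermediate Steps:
I = 21
U = 1/42 ≈ 0.023810
I*(U - 123) = 21*(1/42 - 123) = 21*(-5165/42) = -5165/2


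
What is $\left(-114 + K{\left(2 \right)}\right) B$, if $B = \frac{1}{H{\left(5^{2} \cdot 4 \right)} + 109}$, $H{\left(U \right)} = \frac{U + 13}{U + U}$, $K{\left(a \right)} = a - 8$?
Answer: $- \frac{24000}{21913} \approx -1.0952$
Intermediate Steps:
$K{\left(a \right)} = -8 + a$
$H{\left(U \right)} = \frac{13 + U}{2 U}$
$B = \frac{200}{21913}$ ($B = \frac{1}{\frac{13 + 5^{2} \cdot 4}{2 \cdot 5^{2} \cdot 4} + 109} = \frac{1}{\frac{13 + 25 \cdot 4}{2 \cdot 25 \cdot 4} + 109} = \frac{1}{\frac{13 + 100}{2 \cdot 100} + 109} = \frac{1}{\frac{1}{2} \cdot \frac{1}{100} \cdot 113 + 109} = \frac{1}{\frac{113}{200} + 109} = \frac{1}{\frac{21913}{200}} = \frac{200}{21913} \approx 0.009127$)
$\left(-114 + K{\left(2 \right)}\right) B = \left(-114 + \left(-8 + 2\right)\right) \frac{200}{21913} = \left(-114 - 6\right) \frac{200}{21913} = \left(-120\right) \frac{200}{21913} = - \frac{24000}{21913}$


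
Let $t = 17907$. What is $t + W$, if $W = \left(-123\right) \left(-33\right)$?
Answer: $21966$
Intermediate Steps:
$W = 4059$
$t + W = 17907 + 4059 = 21966$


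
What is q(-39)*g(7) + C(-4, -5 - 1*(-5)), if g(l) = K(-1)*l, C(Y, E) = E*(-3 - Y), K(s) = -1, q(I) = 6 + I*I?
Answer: -10689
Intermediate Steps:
q(I) = 6 + I²
g(l) = -l
q(-39)*g(7) + C(-4, -5 - 1*(-5)) = (6 + (-39)²)*(-1*7) - (-5 - 1*(-5))*(3 - 4) = (6 + 1521)*(-7) - 1*(-5 + 5)*(-1) = 1527*(-7) - 1*0*(-1) = -10689 + 0 = -10689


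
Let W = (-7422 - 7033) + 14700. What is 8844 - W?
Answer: 8599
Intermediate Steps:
W = 245 (W = -14455 + 14700 = 245)
8844 - W = 8844 - 1*245 = 8844 - 245 = 8599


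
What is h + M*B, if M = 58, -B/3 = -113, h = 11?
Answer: 19673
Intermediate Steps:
B = 339 (B = -3*(-113) = 339)
h + M*B = 11 + 58*339 = 11 + 19662 = 19673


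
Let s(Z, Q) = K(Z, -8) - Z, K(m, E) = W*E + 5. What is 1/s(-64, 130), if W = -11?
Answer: 1/157 ≈ 0.0063694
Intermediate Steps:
K(m, E) = 5 - 11*E (K(m, E) = -11*E + 5 = 5 - 11*E)
s(Z, Q) = 93 - Z (s(Z, Q) = (5 - 11*(-8)) - Z = (5 + 88) - Z = 93 - Z)
1/s(-64, 130) = 1/(93 - 1*(-64)) = 1/(93 + 64) = 1/157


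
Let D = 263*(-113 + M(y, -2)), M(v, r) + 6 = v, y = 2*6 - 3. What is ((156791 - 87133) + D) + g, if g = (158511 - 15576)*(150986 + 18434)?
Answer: 24216088428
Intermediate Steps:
y = 9 (y = 12 - 3 = 9)
g = 24216047700 (g = 142935*169420 = 24216047700)
M(v, r) = -6 + v
D = -28930 (D = 263*(-113 + (-6 + 9)) = 263*(-113 + 3) = 263*(-110) = -28930)
((156791 - 87133) + D) + g = ((156791 - 87133) - 28930) + 24216047700 = (69658 - 28930) + 24216047700 = 40728 + 24216047700 = 24216088428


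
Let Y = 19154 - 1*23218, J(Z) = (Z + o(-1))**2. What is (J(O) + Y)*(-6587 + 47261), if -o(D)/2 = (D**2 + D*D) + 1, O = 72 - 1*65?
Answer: -165258462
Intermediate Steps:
O = 7 (O = 72 - 65 = 7)
o(D) = -2 - 4*D**2 (o(D) = -2*((D**2 + D*D) + 1) = -2*((D**2 + D**2) + 1) = -2*(2*D**2 + 1) = -2*(1 + 2*D**2) = -2 - 4*D**2)
J(Z) = (-6 + Z)**2 (J(Z) = (Z + (-2 - 4*(-1)**2))**2 = (Z + (-2 - 4*1))**2 = (Z + (-2 - 4))**2 = (Z - 6)**2 = (-6 + Z)**2)
Y = -4064 (Y = 19154 - 23218 = -4064)
(J(O) + Y)*(-6587 + 47261) = ((6 - 1*7)**2 - 4064)*(-6587 + 47261) = ((6 - 7)**2 - 4064)*40674 = ((-1)**2 - 4064)*40674 = (1 - 4064)*40674 = -4063*40674 = -165258462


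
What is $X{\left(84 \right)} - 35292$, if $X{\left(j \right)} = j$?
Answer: $-35208$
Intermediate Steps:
$X{\left(84 \right)} - 35292 = 84 - 35292 = -35208$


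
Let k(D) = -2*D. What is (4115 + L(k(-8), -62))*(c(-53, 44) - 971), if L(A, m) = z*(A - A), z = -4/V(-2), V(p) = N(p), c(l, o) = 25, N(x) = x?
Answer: -3892790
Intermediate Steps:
V(p) = p
z = 2 (z = -4/(-2) = -4*(-½) = 2)
L(A, m) = 0 (L(A, m) = 2*(A - A) = 2*0 = 0)
(4115 + L(k(-8), -62))*(c(-53, 44) - 971) = (4115 + 0)*(25 - 971) = 4115*(-946) = -3892790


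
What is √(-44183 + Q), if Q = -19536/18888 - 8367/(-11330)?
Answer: 3*I*√390323665614421990/8916710 ≈ 210.2*I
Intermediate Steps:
Q = -2637791/8916710 (Q = -19536*1/18888 - 8367*(-1/11330) = -814/787 + 8367/11330 = -2637791/8916710 ≈ -0.29583)
√(-44183 + Q) = √(-44183 - 2637791/8916710) = √(-393969635721/8916710) = 3*I*√390323665614421990/8916710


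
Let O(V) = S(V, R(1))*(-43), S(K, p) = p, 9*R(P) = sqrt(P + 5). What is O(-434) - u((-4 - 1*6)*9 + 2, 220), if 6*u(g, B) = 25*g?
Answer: 1100/3 - 43*sqrt(6)/9 ≈ 354.96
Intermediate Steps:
R(P) = sqrt(5 + P)/9 (R(P) = sqrt(P + 5)/9 = sqrt(5 + P)/9)
u(g, B) = 25*g/6 (u(g, B) = (25*g)/6 = 25*g/6)
O(V) = -43*sqrt(6)/9 (O(V) = (sqrt(5 + 1)/9)*(-43) = (sqrt(6)/9)*(-43) = -43*sqrt(6)/9)
O(-434) - u((-4 - 1*6)*9 + 2, 220) = -43*sqrt(6)/9 - 25*((-4 - 1*6)*9 + 2)/6 = -43*sqrt(6)/9 - 25*((-4 - 6)*9 + 2)/6 = -43*sqrt(6)/9 - 25*(-10*9 + 2)/6 = -43*sqrt(6)/9 - 25*(-90 + 2)/6 = -43*sqrt(6)/9 - 25*(-88)/6 = -43*sqrt(6)/9 - 1*(-1100/3) = -43*sqrt(6)/9 + 1100/3 = 1100/3 - 43*sqrt(6)/9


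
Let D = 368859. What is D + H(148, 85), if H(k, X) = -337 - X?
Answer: 368437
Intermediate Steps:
D + H(148, 85) = 368859 + (-337 - 1*85) = 368859 + (-337 - 85) = 368859 - 422 = 368437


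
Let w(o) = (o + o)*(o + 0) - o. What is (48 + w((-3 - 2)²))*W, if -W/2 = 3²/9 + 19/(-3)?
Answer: 40736/3 ≈ 13579.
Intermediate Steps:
W = 32/3 (W = -2*(3²/9 + 19/(-3)) = -2*(9*(⅑) + 19*(-⅓)) = -2*(1 - 19/3) = -2*(-16/3) = 32/3 ≈ 10.667)
w(o) = -o + 2*o² (w(o) = (2*o)*o - o = 2*o² - o = -o + 2*o²)
(48 + w((-3 - 2)²))*W = (48 + (-3 - 2)²*(-1 + 2*(-3 - 2)²))*(32/3) = (48 + (-5)²*(-1 + 2*(-5)²))*(32/3) = (48 + 25*(-1 + 2*25))*(32/3) = (48 + 25*(-1 + 50))*(32/3) = (48 + 25*49)*(32/3) = (48 + 1225)*(32/3) = 1273*(32/3) = 40736/3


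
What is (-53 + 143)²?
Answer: 8100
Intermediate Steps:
(-53 + 143)² = 90² = 8100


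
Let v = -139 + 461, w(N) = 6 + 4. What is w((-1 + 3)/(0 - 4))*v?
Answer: 3220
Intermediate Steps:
w(N) = 10
v = 322
w((-1 + 3)/(0 - 4))*v = 10*322 = 3220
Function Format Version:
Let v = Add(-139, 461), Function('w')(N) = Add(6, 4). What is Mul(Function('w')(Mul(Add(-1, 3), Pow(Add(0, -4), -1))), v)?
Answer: 3220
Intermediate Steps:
Function('w')(N) = 10
v = 322
Mul(Function('w')(Mul(Add(-1, 3), Pow(Add(0, -4), -1))), v) = Mul(10, 322) = 3220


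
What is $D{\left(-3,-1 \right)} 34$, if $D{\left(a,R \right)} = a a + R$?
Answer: $272$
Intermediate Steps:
$D{\left(a,R \right)} = R + a^{2}$ ($D{\left(a,R \right)} = a^{2} + R = R + a^{2}$)
$D{\left(-3,-1 \right)} 34 = \left(-1 + \left(-3\right)^{2}\right) 34 = \left(-1 + 9\right) 34 = 8 \cdot 34 = 272$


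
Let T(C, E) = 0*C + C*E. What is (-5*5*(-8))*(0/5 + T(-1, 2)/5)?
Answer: -80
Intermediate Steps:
T(C, E) = C*E (T(C, E) = 0 + C*E = C*E)
(-5*5*(-8))*(0/5 + T(-1, 2)/5) = (-5*5*(-8))*(0/5 - 1*2/5) = (-25*(-8))*(0*(⅕) - 2*⅕) = 200*(0 - ⅖) = 200*(-⅖) = -80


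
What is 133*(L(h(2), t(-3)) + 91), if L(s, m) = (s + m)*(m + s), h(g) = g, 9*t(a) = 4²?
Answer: 1134091/81 ≈ 14001.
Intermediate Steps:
t(a) = 16/9 (t(a) = (⅑)*4² = (⅑)*16 = 16/9)
L(s, m) = (m + s)² (L(s, m) = (m + s)*(m + s) = (m + s)²)
133*(L(h(2), t(-3)) + 91) = 133*((16/9 + 2)² + 91) = 133*((34/9)² + 91) = 133*(1156/81 + 91) = 133*(8527/81) = 1134091/81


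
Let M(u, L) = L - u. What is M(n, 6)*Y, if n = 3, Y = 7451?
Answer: 22353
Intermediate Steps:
M(n, 6)*Y = (6 - 1*3)*7451 = (6 - 3)*7451 = 3*7451 = 22353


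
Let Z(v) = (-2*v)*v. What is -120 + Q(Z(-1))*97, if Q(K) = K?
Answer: -314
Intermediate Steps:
Z(v) = -2*v²
-120 + Q(Z(-1))*97 = -120 - 2*(-1)²*97 = -120 - 2*1*97 = -120 - 2*97 = -120 - 194 = -314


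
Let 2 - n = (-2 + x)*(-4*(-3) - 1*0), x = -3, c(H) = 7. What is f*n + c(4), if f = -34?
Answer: -2101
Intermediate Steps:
n = 62 (n = 2 - (-2 - 3)*(-4*(-3) - 1*0) = 2 - (-5)*(12 + 0) = 2 - (-5)*12 = 2 - 1*(-60) = 2 + 60 = 62)
f*n + c(4) = -34*62 + 7 = -2108 + 7 = -2101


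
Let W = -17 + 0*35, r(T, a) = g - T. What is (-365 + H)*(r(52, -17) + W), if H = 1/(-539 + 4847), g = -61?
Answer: 102207235/2154 ≈ 47450.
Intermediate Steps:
r(T, a) = -61 - T
W = -17 (W = -17 + 0 = -17)
H = 1/4308 ≈ 0.00023213
(-365 + H)*(r(52, -17) + W) = (-365 + 1/4308)*((-61 - 1*52) - 17) = -1572419*((-61 - 52) - 17)/4308 = -1572419*(-113 - 17)/4308 = -1572419/4308*(-130) = 102207235/2154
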